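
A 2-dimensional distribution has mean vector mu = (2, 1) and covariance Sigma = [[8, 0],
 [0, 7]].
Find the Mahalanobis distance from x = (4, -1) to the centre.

Step 1 — centre the observation: (x - mu) = (2, -2).

Step 2 — invert Sigma. det(Sigma) = 8·7 - (0)² = 56.
  Sigma^{-1} = (1/det) · [[d, -b], [-b, a]] = [[0.125, 0],
 [0, 0.1429]].

Step 3 — form the quadratic (x - mu)^T · Sigma^{-1} · (x - mu):
  Sigma^{-1} · (x - mu) = (0.25, -0.2857).
  (x - mu)^T · [Sigma^{-1} · (x - mu)] = (2)·(0.25) + (-2)·(-0.2857) = 1.0714.

Step 4 — take square root: d = √(1.0714) ≈ 1.0351.

d(x, mu) = √(1.0714) ≈ 1.0351


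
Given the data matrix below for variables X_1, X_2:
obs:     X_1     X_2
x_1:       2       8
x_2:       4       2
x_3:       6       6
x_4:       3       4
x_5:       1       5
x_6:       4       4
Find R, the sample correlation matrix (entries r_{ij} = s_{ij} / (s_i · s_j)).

Step 1 — column means:
  mean(X_1) = (2 + 4 + 6 + 3 + 1 + 4) / 6 = 20/6 = 3.3333
  mean(X_2) = (8 + 2 + 6 + 4 + 5 + 4) / 6 = 29/6 = 4.8333

Step 2 — sample variances and covariances s[i,j] = (1/(n-1)) · Σ_k (x_{k,i} - mean_i) · (x_{k,j} - mean_j), with n-1 = 5:
  s[X_1,X_1] = ((-1.3333)·(-1.3333) + (0.6667)·(0.6667) + (2.6667)·(2.6667) + (-0.3333)·(-0.3333) + (-2.3333)·(-2.3333) + (0.6667)·(0.6667)) / 5 = 15.3333/5 = 3.0667
  s[X_1,X_2] = ((-1.3333)·(3.1667) + (0.6667)·(-2.8333) + (2.6667)·(1.1667) + (-0.3333)·(-0.8333) + (-2.3333)·(0.1667) + (0.6667)·(-0.8333)) / 5 = -3.6667/5 = -0.7333
  s[X_2,X_2] = ((3.1667)·(3.1667) + (-2.8333)·(-2.8333) + (1.1667)·(1.1667) + (-0.8333)·(-0.8333) + (0.1667)·(0.1667) + (-0.8333)·(-0.8333)) / 5 = 20.8333/5 = 4.1667
  Sample standard deviations s_i = √(s[i,i]):
  s(X_1) = √(3.0667) = 1.7512
  s(X_2) = √(4.1667) = 2.0412

Step 3 — r_{ij} = s_{ij} / (s_i · s_j):
  r[X_1,X_1] = 1 (diagonal).
  r[X_1,X_2] = -0.7333 / (1.7512 · 2.0412) = -0.7333 / 3.5746 = -0.2052
  r[X_2,X_2] = 1 (diagonal).

R is symmetric with unit diagonal. Assembling:

R = [[1, -0.2052],
 [-0.2052, 1]]


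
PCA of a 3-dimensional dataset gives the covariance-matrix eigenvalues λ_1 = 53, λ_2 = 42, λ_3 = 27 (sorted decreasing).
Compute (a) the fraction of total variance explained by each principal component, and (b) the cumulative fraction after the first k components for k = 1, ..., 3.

Step 1 — total variance = trace(Sigma) = Σ λ_i = 53 + 42 + 27 = 122.

Step 2 — fraction explained by component i = λ_i / Σ λ:
  PC1: 53/122 = 0.4344
  PC2: 42/122 = 0.3443
  PC3: 27/122 = 0.2213

Step 3 — cumulative fraction after k components = (λ_1 + ... + λ_k) / Σ λ:
  k = 1: 53/122 = 0.4344
  k = 2: (53 + 42)/122 = 95/122 = 0.7787
  k = 3: (53 + 42 + 27)/122 = 122/122 = 1

Summary (fraction, with percent):

explained: PC1 0.4344 (43.44%), PC2 0.3443 (34.43%), PC3 0.2213 (22.13%);  cumulative: 0.4344, 0.7787, 1


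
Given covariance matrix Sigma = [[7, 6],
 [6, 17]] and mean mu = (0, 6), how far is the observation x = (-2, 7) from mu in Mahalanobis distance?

Step 1 — centre the observation: (x - mu) = (-2, 1).

Step 2 — invert Sigma. det(Sigma) = 7·17 - (6)² = 83.
  Sigma^{-1} = (1/det) · [[d, -b], [-b, a]] = [[0.2048, -0.0723],
 [-0.0723, 0.0843]].

Step 3 — form the quadratic (x - mu)^T · Sigma^{-1} · (x - mu):
  Sigma^{-1} · (x - mu) = (-0.4819, 0.2289).
  (x - mu)^T · [Sigma^{-1} · (x - mu)] = (-2)·(-0.4819) + (1)·(0.2289) = 1.1928.

Step 4 — take square root: d = √(1.1928) ≈ 1.0921.

d(x, mu) = √(1.1928) ≈ 1.0921


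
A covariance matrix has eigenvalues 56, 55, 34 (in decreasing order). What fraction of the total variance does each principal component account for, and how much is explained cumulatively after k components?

Step 1 — total variance = trace(Sigma) = Σ λ_i = 56 + 55 + 34 = 145.

Step 2 — fraction explained by component i = λ_i / Σ λ:
  PC1: 56/145 = 0.3862
  PC2: 55/145 = 0.3793
  PC3: 34/145 = 0.2345

Step 3 — cumulative fraction after k components = (λ_1 + ... + λ_k) / Σ λ:
  k = 1: 56/145 = 0.3862
  k = 2: (56 + 55)/145 = 111/145 = 0.7655
  k = 3: (56 + 55 + 34)/145 = 145/145 = 1

Summary (fraction, with percent):

explained: PC1 0.3862 (38.62%), PC2 0.3793 (37.93%), PC3 0.2345 (23.45%);  cumulative: 0.3862, 0.7655, 1


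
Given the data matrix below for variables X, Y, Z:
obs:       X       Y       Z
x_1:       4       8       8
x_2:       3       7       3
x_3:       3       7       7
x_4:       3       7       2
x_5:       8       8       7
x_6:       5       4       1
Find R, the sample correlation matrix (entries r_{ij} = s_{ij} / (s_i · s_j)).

Step 1 — column means:
  mean(X) = (4 + 3 + 3 + 3 + 8 + 5) / 6 = 26/6 = 4.3333
  mean(Y) = (8 + 7 + 7 + 7 + 8 + 4) / 6 = 41/6 = 6.8333
  mean(Z) = (8 + 3 + 7 + 2 + 7 + 1) / 6 = 28/6 = 4.6667

Step 2 — sample variances and covariances s[i,j] = (1/(n-1)) · Σ_k (x_{k,i} - mean_i) · (x_{k,j} - mean_j), with n-1 = 5:
  s[X,X] = ((-0.3333)·(-0.3333) + (-1.3333)·(-1.3333) + (-1.3333)·(-1.3333) + (-1.3333)·(-1.3333) + (3.6667)·(3.6667) + (0.6667)·(0.6667)) / 5 = 19.3333/5 = 3.8667
  s[X,Y] = ((-0.3333)·(1.1667) + (-1.3333)·(0.1667) + (-1.3333)·(0.1667) + (-1.3333)·(0.1667) + (3.6667)·(1.1667) + (0.6667)·(-2.8333)) / 5 = 1.3333/5 = 0.2667
  s[X,Z] = ((-0.3333)·(3.3333) + (-1.3333)·(-1.6667) + (-1.3333)·(2.3333) + (-1.3333)·(-2.6667) + (3.6667)·(2.3333) + (0.6667)·(-3.6667)) / 5 = 7.6667/5 = 1.5333
  s[Y,Y] = ((1.1667)·(1.1667) + (0.1667)·(0.1667) + (0.1667)·(0.1667) + (0.1667)·(0.1667) + (1.1667)·(1.1667) + (-2.8333)·(-2.8333)) / 5 = 10.8333/5 = 2.1667
  s[Y,Z] = ((1.1667)·(3.3333) + (0.1667)·(-1.6667) + (0.1667)·(2.3333) + (0.1667)·(-2.6667) + (1.1667)·(2.3333) + (-2.8333)·(-3.6667)) / 5 = 16.6667/5 = 3.3333
  s[Z,Z] = ((3.3333)·(3.3333) + (-1.6667)·(-1.6667) + (2.3333)·(2.3333) + (-2.6667)·(-2.6667) + (2.3333)·(2.3333) + (-3.6667)·(-3.6667)) / 5 = 45.3333/5 = 9.0667
  Sample standard deviations s_i = √(s[i,i]):
  s(X) = √(3.8667) = 1.9664
  s(Y) = √(2.1667) = 1.472
  s(Z) = √(9.0667) = 3.0111

Step 3 — r_{ij} = s_{ij} / (s_i · s_j):
  r[X,X] = 1 (diagonal).
  r[X,Y] = 0.2667 / (1.9664 · 1.472) = 0.2667 / 2.8944 = 0.0921
  r[X,Z] = 1.5333 / (1.9664 · 3.0111) = 1.5333 / 5.921 = 0.259
  r[Y,Y] = 1 (diagonal).
  r[Y,Z] = 3.3333 / (1.472 · 3.0111) = 3.3333 / 4.4322 = 0.7521
  r[Z,Z] = 1 (diagonal).

R is symmetric with unit diagonal. Assembling:

R = [[1, 0.0921, 0.259],
 [0.0921, 1, 0.7521],
 [0.259, 0.7521, 1]]


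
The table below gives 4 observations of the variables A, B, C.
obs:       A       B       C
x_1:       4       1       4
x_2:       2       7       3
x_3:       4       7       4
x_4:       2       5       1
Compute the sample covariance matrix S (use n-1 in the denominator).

Step 1 — column means:
  mean(A) = (4 + 2 + 4 + 2) / 4 = 12/4 = 3
  mean(B) = (1 + 7 + 7 + 5) / 4 = 20/4 = 5
  mean(C) = (4 + 3 + 4 + 1) / 4 = 12/4 = 3

Step 2 — sample covariance S[i,j] = (1/(n-1)) · Σ_k (x_{k,i} - mean_i) · (x_{k,j} - mean_j), with n-1 = 3.
  S[A,A] = ((1)·(1) + (-1)·(-1) + (1)·(1) + (-1)·(-1)) / 3 = 4/3 = 1.3333
  S[A,B] = ((1)·(-4) + (-1)·(2) + (1)·(2) + (-1)·(0)) / 3 = -4/3 = -1.3333
  S[A,C] = ((1)·(1) + (-1)·(0) + (1)·(1) + (-1)·(-2)) / 3 = 4/3 = 1.3333
  S[B,B] = ((-4)·(-4) + (2)·(2) + (2)·(2) + (0)·(0)) / 3 = 24/3 = 8
  S[B,C] = ((-4)·(1) + (2)·(0) + (2)·(1) + (0)·(-2)) / 3 = -2/3 = -0.6667
  S[C,C] = ((1)·(1) + (0)·(0) + (1)·(1) + (-2)·(-2)) / 3 = 6/3 = 2

S is symmetric (S[j,i] = S[i,j]). Assembling:

S = [[1.3333, -1.3333, 1.3333],
 [-1.3333, 8, -0.6667],
 [1.3333, -0.6667, 2]]


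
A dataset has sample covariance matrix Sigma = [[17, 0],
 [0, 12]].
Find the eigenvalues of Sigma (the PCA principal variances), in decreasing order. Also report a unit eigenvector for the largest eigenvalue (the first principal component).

Step 1 — characteristic polynomial of 2×2 Sigma:
  det(Sigma - λI) = λ² - trace · λ + det = 0.
  trace = 17 + 12 = 29, det = 17·12 - (0)² = 204.
Step 2 — discriminant:
  Δ = trace² - 4·det = 841 - 816 = 25.
Step 3 — eigenvalues:
  λ = (trace ± √Δ)/2 = (29 ± 5)/2,
  λ_1 = 17,  λ_2 = 12.

Step 4 — unit eigenvector for λ_1: Sigma is diagonal, so its eigenvectors are the coordinate axes. λ_1 = 17 is the diagonal entry on the first coordinate axis, hence
  v_1 = (1, 0) (||v_1|| = 1).

λ_1 = 17,  λ_2 = 12;  v_1 ≈ (1, 0)


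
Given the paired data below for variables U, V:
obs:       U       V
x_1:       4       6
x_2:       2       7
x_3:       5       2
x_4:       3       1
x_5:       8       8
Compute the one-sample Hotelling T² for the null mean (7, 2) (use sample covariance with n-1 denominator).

Step 1 — sample mean vector:
  mean(U) = (4 + 2 + 5 + 3 + 8) / 5 = 22/5 = 4.4
  mean(V) = (6 + 7 + 2 + 1 + 8) / 5 = 24/5 = 4.8
  x̄ = (4.4, 4.8),  deviation x̄ - mu_0 = (4.4, 4.8) - (7, 2) = (-2.6, 2.8).

Step 2 — sample covariance matrix, S[i,j] = (1/(n-1)) · Σ_k (x_{k,i} - mean_i) · (x_{k,j} - mean_j), divisor n-1 = 4:
  S[U,U] = ((-0.4)·(-0.4) + (-2.4)·(-2.4) + (0.6)·(0.6) + (-1.4)·(-1.4) + (3.6)·(3.6)) / 4 = 21.2/4 = 5.3
  S[U,V] = ((-0.4)·(1.2) + (-2.4)·(2.2) + (0.6)·(-2.8) + (-1.4)·(-3.8) + (3.6)·(3.2)) / 4 = 9.4/4 = 2.35
  S[V,V] = ((1.2)·(1.2) + (2.2)·(2.2) + (-2.8)·(-2.8) + (-3.8)·(-3.8) + (3.2)·(3.2)) / 4 = 38.8/4 = 9.7
  S = [[5.3, 2.35],
 [2.35, 9.7]].

Step 3 — invert S. det(S) = 5.3·9.7 - (2.35)² = 45.8875.
  S^{-1} = (1/det) · [[d, -b], [-b, a]] = [[0.2114, -0.0512],
 [-0.0512, 0.1155]].

Step 4 — quadratic form (x̄ - mu_0)^T · S^{-1} · (x̄ - mu_0):
  S^{-1} · (x̄ - mu_0) = (-0.693, 0.4566),
  (x̄ - mu_0)^T · [...] = (-2.6)·(-0.693) + (2.8)·(0.4566) = 3.0801.

Step 5 — scale by n: T² = 5 · 3.0801 = 15.4007.

T² ≈ 15.4007


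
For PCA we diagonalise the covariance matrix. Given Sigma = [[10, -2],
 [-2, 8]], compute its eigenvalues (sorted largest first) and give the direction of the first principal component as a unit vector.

Step 1 — characteristic polynomial of 2×2 Sigma:
  det(Sigma - λI) = λ² - trace · λ + det = 0.
  trace = 10 + 8 = 18, det = 10·8 - (-2)² = 76.
Step 2 — discriminant:
  Δ = trace² - 4·det = 324 - 304 = 20.
Step 3 — eigenvalues:
  λ = (trace ± √Δ)/2 = (18 ± 4.4721)/2,
  λ_1 = 11.2361,  λ_2 = 6.7639.

Step 4 — unit eigenvector for λ_1: solve (Sigma - λ_1 I)v = 0. First row:
  (10 - 11.2361)·v_x + (-2)·v_y = 0, i.e. (-1.2361)·v_x + (-2)·v_y = 0,
  so v ∝ (b, λ_1 - a) = (-2, 1.2361); multiply by -1 so the first entry is positive: u = (2, -1.2361).
  ||u|| = √((2)² + (-1.2361)²) = √(5.5279) ≈ 2.3511,
  v_1 = u/||u|| ≈ (0.8507, -0.5257) (||v_1|| = 1).

λ_1 = 11.2361,  λ_2 = 6.7639;  v_1 ≈ (0.8507, -0.5257)


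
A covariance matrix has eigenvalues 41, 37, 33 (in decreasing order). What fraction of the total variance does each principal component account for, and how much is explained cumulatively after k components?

Step 1 — total variance = trace(Sigma) = Σ λ_i = 41 + 37 + 33 = 111.

Step 2 — fraction explained by component i = λ_i / Σ λ:
  PC1: 41/111 = 0.3694
  PC2: 37/111 = 0.3333
  PC3: 33/111 = 0.2973

Step 3 — cumulative fraction after k components = (λ_1 + ... + λ_k) / Σ λ:
  k = 1: 41/111 = 0.3694
  k = 2: (41 + 37)/111 = 78/111 = 0.7027
  k = 3: (41 + 37 + 33)/111 = 111/111 = 1

Summary (fraction, with percent):

explained: PC1 0.3694 (36.94%), PC2 0.3333 (33.33%), PC3 0.2973 (29.73%);  cumulative: 0.3694, 0.7027, 1


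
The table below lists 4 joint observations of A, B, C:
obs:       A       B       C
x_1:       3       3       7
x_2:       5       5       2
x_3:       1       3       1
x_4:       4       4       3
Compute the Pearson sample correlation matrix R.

Step 1 — column means:
  mean(A) = (3 + 5 + 1 + 4) / 4 = 13/4 = 3.25
  mean(B) = (3 + 5 + 3 + 4) / 4 = 15/4 = 3.75
  mean(C) = (7 + 2 + 1 + 3) / 4 = 13/4 = 3.25

Step 2 — sample variances and covariances s[i,j] = (1/(n-1)) · Σ_k (x_{k,i} - mean_i) · (x_{k,j} - mean_j), with n-1 = 3:
  s[A,A] = ((-0.25)·(-0.25) + (1.75)·(1.75) + (-2.25)·(-2.25) + (0.75)·(0.75)) / 3 = 8.75/3 = 2.9167
  s[A,B] = ((-0.25)·(-0.75) + (1.75)·(1.25) + (-2.25)·(-0.75) + (0.75)·(0.25)) / 3 = 4.25/3 = 1.4167
  s[A,C] = ((-0.25)·(3.75) + (1.75)·(-1.25) + (-2.25)·(-2.25) + (0.75)·(-0.25)) / 3 = 1.75/3 = 0.5833
  s[B,B] = ((-0.75)·(-0.75) + (1.25)·(1.25) + (-0.75)·(-0.75) + (0.25)·(0.25)) / 3 = 2.75/3 = 0.9167
  s[B,C] = ((-0.75)·(3.75) + (1.25)·(-1.25) + (-0.75)·(-2.25) + (0.25)·(-0.25)) / 3 = -2.75/3 = -0.9167
  s[C,C] = ((3.75)·(3.75) + (-1.25)·(-1.25) + (-2.25)·(-2.25) + (-0.25)·(-0.25)) / 3 = 20.75/3 = 6.9167
  Sample standard deviations s_i = √(s[i,i]):
  s(A) = √(2.9167) = 1.7078
  s(B) = √(0.9167) = 0.9574
  s(C) = √(6.9167) = 2.63

Step 3 — r_{ij} = s_{ij} / (s_i · s_j):
  r[A,A] = 1 (diagonal).
  r[A,B] = 1.4167 / (1.7078 · 0.9574) = 1.4167 / 1.6351 = 0.8664
  r[A,C] = 0.5833 / (1.7078 · 2.63) = 0.5833 / 4.4915 = 0.1299
  r[B,B] = 1 (diagonal).
  r[B,C] = -0.9167 / (0.9574 · 2.63) = -0.9167 / 2.518 = -0.364
  r[C,C] = 1 (diagonal).

R is symmetric with unit diagonal. Assembling:

R = [[1, 0.8664, 0.1299],
 [0.8664, 1, -0.364],
 [0.1299, -0.364, 1]]


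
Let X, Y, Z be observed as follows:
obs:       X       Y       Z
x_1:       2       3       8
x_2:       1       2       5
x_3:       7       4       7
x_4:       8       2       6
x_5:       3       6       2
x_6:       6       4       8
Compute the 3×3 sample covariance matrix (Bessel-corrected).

Step 1 — column means:
  mean(X) = (2 + 1 + 7 + 8 + 3 + 6) / 6 = 27/6 = 4.5
  mean(Y) = (3 + 2 + 4 + 2 + 6 + 4) / 6 = 21/6 = 3.5
  mean(Z) = (8 + 5 + 7 + 6 + 2 + 8) / 6 = 36/6 = 6

Step 2 — sample covariance S[i,j] = (1/(n-1)) · Σ_k (x_{k,i} - mean_i) · (x_{k,j} - mean_j), with n-1 = 5.
  S[X,X] = ((-2.5)·(-2.5) + (-3.5)·(-3.5) + (2.5)·(2.5) + (3.5)·(3.5) + (-1.5)·(-1.5) + (1.5)·(1.5)) / 5 = 41.5/5 = 8.3
  S[X,Y] = ((-2.5)·(-0.5) + (-3.5)·(-1.5) + (2.5)·(0.5) + (3.5)·(-1.5) + (-1.5)·(2.5) + (1.5)·(0.5)) / 5 = -0.5/5 = -0.1
  S[X,Z] = ((-2.5)·(2) + (-3.5)·(-1) + (2.5)·(1) + (3.5)·(0) + (-1.5)·(-4) + (1.5)·(2)) / 5 = 10/5 = 2
  S[Y,Y] = ((-0.5)·(-0.5) + (-1.5)·(-1.5) + (0.5)·(0.5) + (-1.5)·(-1.5) + (2.5)·(2.5) + (0.5)·(0.5)) / 5 = 11.5/5 = 2.3
  S[Y,Z] = ((-0.5)·(2) + (-1.5)·(-1) + (0.5)·(1) + (-1.5)·(0) + (2.5)·(-4) + (0.5)·(2)) / 5 = -8/5 = -1.6
  S[Z,Z] = ((2)·(2) + (-1)·(-1) + (1)·(1) + (0)·(0) + (-4)·(-4) + (2)·(2)) / 5 = 26/5 = 5.2

S is symmetric (S[j,i] = S[i,j]). Assembling:

S = [[8.3, -0.1, 2],
 [-0.1, 2.3, -1.6],
 [2, -1.6, 5.2]]


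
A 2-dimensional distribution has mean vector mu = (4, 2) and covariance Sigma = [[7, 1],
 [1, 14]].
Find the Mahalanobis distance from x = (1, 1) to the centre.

Step 1 — centre the observation: (x - mu) = (-3, -1).

Step 2 — invert Sigma. det(Sigma) = 7·14 - (1)² = 97.
  Sigma^{-1} = (1/det) · [[d, -b], [-b, a]] = [[0.1443, -0.0103],
 [-0.0103, 0.0722]].

Step 3 — form the quadratic (x - mu)^T · Sigma^{-1} · (x - mu):
  Sigma^{-1} · (x - mu) = (-0.4227, -0.0412).
  (x - mu)^T · [Sigma^{-1} · (x - mu)] = (-3)·(-0.4227) + (-1)·(-0.0412) = 1.3093.

Step 4 — take square root: d = √(1.3093) ≈ 1.1442.

d(x, mu) = √(1.3093) ≈ 1.1442


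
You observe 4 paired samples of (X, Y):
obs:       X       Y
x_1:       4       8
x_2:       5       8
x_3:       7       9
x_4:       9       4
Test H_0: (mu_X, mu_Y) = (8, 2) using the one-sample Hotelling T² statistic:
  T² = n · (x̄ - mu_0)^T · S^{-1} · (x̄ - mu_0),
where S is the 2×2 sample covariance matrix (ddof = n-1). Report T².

Step 1 — sample mean vector:
  mean(X) = (4 + 5 + 7 + 9) / 4 = 25/4 = 6.25
  mean(Y) = (8 + 8 + 9 + 4) / 4 = 29/4 = 7.25
  x̄ = (6.25, 7.25),  deviation x̄ - mu_0 = (6.25, 7.25) - (8, 2) = (-1.75, 5.25).

Step 2 — sample covariance matrix, S[i,j] = (1/(n-1)) · Σ_k (x_{k,i} - mean_i) · (x_{k,j} - mean_j), divisor n-1 = 3:
  S[X,X] = ((-2.25)·(-2.25) + (-1.25)·(-1.25) + (0.75)·(0.75) + (2.75)·(2.75)) / 3 = 14.75/3 = 4.9167
  S[X,Y] = ((-2.25)·(0.75) + (-1.25)·(0.75) + (0.75)·(1.75) + (2.75)·(-3.25)) / 3 = -10.25/3 = -3.4167
  S[Y,Y] = ((0.75)·(0.75) + (0.75)·(0.75) + (1.75)·(1.75) + (-3.25)·(-3.25)) / 3 = 14.75/3 = 4.9167
  S = [[4.9167, -3.4167],
 [-3.4167, 4.9167]].

Step 3 — invert S. det(S) = 4.9167·4.9167 - (-3.4167)² = 12.5.
  S^{-1} = (1/det) · [[d, -b], [-b, a]] = [[0.3933, 0.2733],
 [0.2733, 0.3933]].

Step 4 — quadratic form (x̄ - mu_0)^T · S^{-1} · (x̄ - mu_0):
  S^{-1} · (x̄ - mu_0) = (0.7467, 1.5867),
  (x̄ - mu_0)^T · [...] = (-1.75)·(0.7467) + (5.25)·(1.5867) = 7.0233.

Step 5 — scale by n: T² = 4 · 7.0233 = 28.0933.

T² ≈ 28.0933


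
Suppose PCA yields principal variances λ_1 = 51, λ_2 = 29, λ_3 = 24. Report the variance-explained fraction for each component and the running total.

Step 1 — total variance = trace(Sigma) = Σ λ_i = 51 + 29 + 24 = 104.

Step 2 — fraction explained by component i = λ_i / Σ λ:
  PC1: 51/104 = 0.4904
  PC2: 29/104 = 0.2788
  PC3: 24/104 = 0.2308

Step 3 — cumulative fraction after k components = (λ_1 + ... + λ_k) / Σ λ:
  k = 1: 51/104 = 0.4904
  k = 2: (51 + 29)/104 = 80/104 = 0.7692
  k = 3: (51 + 29 + 24)/104 = 104/104 = 1

Summary (fraction, with percent):

explained: PC1 0.4904 (49.04%), PC2 0.2788 (27.88%), PC3 0.2308 (23.08%);  cumulative: 0.4904, 0.7692, 1


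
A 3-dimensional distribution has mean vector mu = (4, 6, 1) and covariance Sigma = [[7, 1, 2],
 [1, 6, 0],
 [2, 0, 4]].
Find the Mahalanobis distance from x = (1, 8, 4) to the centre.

Step 1 — centre the observation: (x - mu) = (-3, 2, 3).

Step 2 — invert Sigma (cofactor / det for 3×3, or solve directly):
  Sigma^{-1} = [[0.1714, -0.0286, -0.0857],
 [-0.0286, 0.1714, 0.0143],
 [-0.0857, 0.0143, 0.2929]].

Step 3 — form the quadratic (x - mu)^T · Sigma^{-1} · (x - mu):
  Sigma^{-1} · (x - mu) = (-0.8286, 0.4714, 1.1643).
  (x - mu)^T · [Sigma^{-1} · (x - mu)] = (-3)·(-0.8286) + (2)·(0.4714) + (3)·(1.1643) = 6.9214.

Step 4 — take square root: d = √(6.9214) ≈ 2.6309.

d(x, mu) = √(6.9214) ≈ 2.6309


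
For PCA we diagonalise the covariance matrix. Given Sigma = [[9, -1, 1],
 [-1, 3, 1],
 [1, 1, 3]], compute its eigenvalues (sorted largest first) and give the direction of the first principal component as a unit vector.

Step 1 — characteristic polynomial p(λ) = det(λI - Sigma) = λ³ - tr·λ² + c_1·λ - det, where tr = trace, c_1 = sum of the principal 2×2 minors, det = det(Sigma):
  tr = 9 + 3 + 3 = 15,
  c_1 = (9·3 - (-1)²) + (9·3 - (1)²) + (3·3 - (1)²) = 26 + 26 + 8 = 60,
  det = 9·(3·3 - (1)²) - (-1)·((-1)·3 - (1)·(1)) + (1)·((-1)·(1) - 3·(1)) = 9·(8) - (-1)·(-4) + (1)·(-4) = 64.
  So p(λ) = λ³ - 15λ² + 60λ - 64.
Step 2 — look for an integer root (rational root theorem: any rational root is an integer divisor of 64). Testing λ = 4:
  p(4) = 64 - 240 + 240 - 64 = 0  ✓
  Dividing out (λ - 4): p(λ) = (λ - 4)(λ² - 11λ + 16).
Step 3 — remaining eigenvalues from the quadratic λ² - 11λ + 16 = 0:
  Δ = 11² - 4·16 = 121 - 64 = 57,  λ = (11 ± √57)/2 = (11 ± 7.5498)/2 ≈ 9.2749 or 1.7251.
  Sorted: λ_1 = 9.2749,  λ_2 = 4,  λ_3 = 1.7251  (check: sum = 15 = tr ✓).

Step 4 — unit eigenvector for λ_1 ≈ 9.2749: v spans the null space of (Sigma - λ_1 I), whose rows are
  r_1 = (-0.2749, -1, 1),  r_2 = (-1, -6.2749, 1),  r_3 = (1, 1, -6.2749).
  v is orthogonal to every row, so take v ∝ r_1 × r_2 = ((-1)·(1) - (1)·(-6.2749), (1)·(-1) - (-0.2749)·(1), (-0.2749)·(-6.2749) - (-1)·(-1)) ≈ (5.2749, -0.7251, 0.7251).
  Let u = (5.2749, -0.7251, 0.7251).
  ||u|| = √((5.2749)² + (-0.7251)² + (0.7251)²) = √(28.8762) ≈ 5.3737,  v_1 = u/||u|| ≈ (0.9816, -0.1349, 0.1349) (||v_1|| = 1).

λ_1 = 9.2749,  λ_2 = 4,  λ_3 = 1.7251;  v_1 ≈ (0.9816, -0.1349, 0.1349)


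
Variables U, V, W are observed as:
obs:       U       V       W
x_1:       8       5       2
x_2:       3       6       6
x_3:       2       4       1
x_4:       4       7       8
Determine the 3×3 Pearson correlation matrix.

Step 1 — column means:
  mean(U) = (8 + 3 + 2 + 4) / 4 = 17/4 = 4.25
  mean(V) = (5 + 6 + 4 + 7) / 4 = 22/4 = 5.5
  mean(W) = (2 + 6 + 1 + 8) / 4 = 17/4 = 4.25

Step 2 — sample variances and covariances s[i,j] = (1/(n-1)) · Σ_k (x_{k,i} - mean_i) · (x_{k,j} - mean_j), with n-1 = 3:
  s[U,U] = ((3.75)·(3.75) + (-1.25)·(-1.25) + (-2.25)·(-2.25) + (-0.25)·(-0.25)) / 3 = 20.75/3 = 6.9167
  s[U,V] = ((3.75)·(-0.5) + (-1.25)·(0.5) + (-2.25)·(-1.5) + (-0.25)·(1.5)) / 3 = 0.5/3 = 0.1667
  s[U,W] = ((3.75)·(-2.25) + (-1.25)·(1.75) + (-2.25)·(-3.25) + (-0.25)·(3.75)) / 3 = -4.25/3 = -1.4167
  s[V,V] = ((-0.5)·(-0.5) + (0.5)·(0.5) + (-1.5)·(-1.5) + (1.5)·(1.5)) / 3 = 5/3 = 1.6667
  s[V,W] = ((-0.5)·(-2.25) + (0.5)·(1.75) + (-1.5)·(-3.25) + (1.5)·(3.75)) / 3 = 12.5/3 = 4.1667
  s[W,W] = ((-2.25)·(-2.25) + (1.75)·(1.75) + (-3.25)·(-3.25) + (3.75)·(3.75)) / 3 = 32.75/3 = 10.9167
  Sample standard deviations s_i = √(s[i,i]):
  s(U) = √(6.9167) = 2.63
  s(V) = √(1.6667) = 1.291
  s(W) = √(10.9167) = 3.304

Step 3 — r_{ij} = s_{ij} / (s_i · s_j):
  r[U,U] = 1 (diagonal).
  r[U,V] = 0.1667 / (2.63 · 1.291) = 0.1667 / 3.3953 = 0.0491
  r[U,W] = -1.4167 / (2.63 · 3.304) = -1.4167 / 8.6895 = -0.163
  r[V,V] = 1 (diagonal).
  r[V,W] = 4.1667 / (1.291 · 3.304) = 4.1667 / 4.2655 = 0.9768
  r[W,W] = 1 (diagonal).

R is symmetric with unit diagonal. Assembling:

R = [[1, 0.0491, -0.163],
 [0.0491, 1, 0.9768],
 [-0.163, 0.9768, 1]]


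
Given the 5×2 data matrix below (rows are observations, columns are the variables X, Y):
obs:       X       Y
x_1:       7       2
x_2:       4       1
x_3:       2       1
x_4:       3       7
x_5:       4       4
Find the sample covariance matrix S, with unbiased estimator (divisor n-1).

Step 1 — column means:
  mean(X) = (7 + 4 + 2 + 3 + 4) / 5 = 20/5 = 4
  mean(Y) = (2 + 1 + 1 + 7 + 4) / 5 = 15/5 = 3

Step 2 — sample covariance S[i,j] = (1/(n-1)) · Σ_k (x_{k,i} - mean_i) · (x_{k,j} - mean_j), with n-1 = 4.
  S[X,X] = ((3)·(3) + (0)·(0) + (-2)·(-2) + (-1)·(-1) + (0)·(0)) / 4 = 14/4 = 3.5
  S[X,Y] = ((3)·(-1) + (0)·(-2) + (-2)·(-2) + (-1)·(4) + (0)·(1)) / 4 = -3/4 = -0.75
  S[Y,Y] = ((-1)·(-1) + (-2)·(-2) + (-2)·(-2) + (4)·(4) + (1)·(1)) / 4 = 26/4 = 6.5

S is symmetric (S[j,i] = S[i,j]). Assembling:

S = [[3.5, -0.75],
 [-0.75, 6.5]]


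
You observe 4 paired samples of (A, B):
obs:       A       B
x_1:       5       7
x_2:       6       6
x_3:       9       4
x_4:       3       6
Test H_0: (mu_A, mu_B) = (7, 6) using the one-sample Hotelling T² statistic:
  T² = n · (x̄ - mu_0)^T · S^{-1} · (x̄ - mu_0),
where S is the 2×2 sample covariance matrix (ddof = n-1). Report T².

Step 1 — sample mean vector:
  mean(A) = (5 + 6 + 9 + 3) / 4 = 23/4 = 5.75
  mean(B) = (7 + 6 + 4 + 6) / 4 = 23/4 = 5.75
  x̄ = (5.75, 5.75),  deviation x̄ - mu_0 = (5.75, 5.75) - (7, 6) = (-1.25, -0.25).

Step 2 — sample covariance matrix, S[i,j] = (1/(n-1)) · Σ_k (x_{k,i} - mean_i) · (x_{k,j} - mean_j), divisor n-1 = 3:
  S[A,A] = ((-0.75)·(-0.75) + (0.25)·(0.25) + (3.25)·(3.25) + (-2.75)·(-2.75)) / 3 = 18.75/3 = 6.25
  S[A,B] = ((-0.75)·(1.25) + (0.25)·(0.25) + (3.25)·(-1.75) + (-2.75)·(0.25)) / 3 = -7.25/3 = -2.4167
  S[B,B] = ((1.25)·(1.25) + (0.25)·(0.25) + (-1.75)·(-1.75) + (0.25)·(0.25)) / 3 = 4.75/3 = 1.5833
  S = [[6.25, -2.4167],
 [-2.4167, 1.5833]].

Step 3 — invert S. det(S) = 6.25·1.5833 - (-2.4167)² = 4.0556.
  S^{-1} = (1/det) · [[d, -b], [-b, a]] = [[0.3904, 0.5959],
 [0.5959, 1.5411]].

Step 4 — quadratic form (x̄ - mu_0)^T · S^{-1} · (x̄ - mu_0):
  S^{-1} · (x̄ - mu_0) = (-0.637, -1.1301),
  (x̄ - mu_0)^T · [...] = (-1.25)·(-0.637) + (-0.25)·(-1.1301) = 1.0788.

Step 5 — scale by n: T² = 4 · 1.0788 = 4.3151.

T² ≈ 4.3151


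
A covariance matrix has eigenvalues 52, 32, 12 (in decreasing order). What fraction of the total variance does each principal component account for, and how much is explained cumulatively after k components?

Step 1 — total variance = trace(Sigma) = Σ λ_i = 52 + 32 + 12 = 96.

Step 2 — fraction explained by component i = λ_i / Σ λ:
  PC1: 52/96 = 0.5417
  PC2: 32/96 = 0.3333
  PC3: 12/96 = 0.125

Step 3 — cumulative fraction after k components = (λ_1 + ... + λ_k) / Σ λ:
  k = 1: 52/96 = 0.5417
  k = 2: (52 + 32)/96 = 84/96 = 0.875
  k = 3: (52 + 32 + 12)/96 = 96/96 = 1

Summary (fraction, with percent):

explained: PC1 0.5417 (54.17%), PC2 0.3333 (33.33%), PC3 0.125 (12.5%);  cumulative: 0.5417, 0.875, 1


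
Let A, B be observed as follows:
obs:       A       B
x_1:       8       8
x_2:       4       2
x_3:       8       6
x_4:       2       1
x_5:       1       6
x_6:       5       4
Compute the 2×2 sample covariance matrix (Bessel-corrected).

Step 1 — column means:
  mean(A) = (8 + 4 + 8 + 2 + 1 + 5) / 6 = 28/6 = 4.6667
  mean(B) = (8 + 2 + 6 + 1 + 6 + 4) / 6 = 27/6 = 4.5

Step 2 — sample covariance S[i,j] = (1/(n-1)) · Σ_k (x_{k,i} - mean_i) · (x_{k,j} - mean_j), with n-1 = 5.
  S[A,A] = ((3.3333)·(3.3333) + (-0.6667)·(-0.6667) + (3.3333)·(3.3333) + (-2.6667)·(-2.6667) + (-3.6667)·(-3.6667) + (0.3333)·(0.3333)) / 5 = 43.3333/5 = 8.6667
  S[A,B] = ((3.3333)·(3.5) + (-0.6667)·(-2.5) + (3.3333)·(1.5) + (-2.6667)·(-3.5) + (-3.6667)·(1.5) + (0.3333)·(-0.5)) / 5 = 22/5 = 4.4
  S[B,B] = ((3.5)·(3.5) + (-2.5)·(-2.5) + (1.5)·(1.5) + (-3.5)·(-3.5) + (1.5)·(1.5) + (-0.5)·(-0.5)) / 5 = 35.5/5 = 7.1

S is symmetric (S[j,i] = S[i,j]). Assembling:

S = [[8.6667, 4.4],
 [4.4, 7.1]]


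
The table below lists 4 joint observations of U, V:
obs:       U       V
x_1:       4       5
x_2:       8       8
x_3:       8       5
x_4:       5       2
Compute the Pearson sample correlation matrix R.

Step 1 — column means:
  mean(U) = (4 + 8 + 8 + 5) / 4 = 25/4 = 6.25
  mean(V) = (5 + 8 + 5 + 2) / 4 = 20/4 = 5

Step 2 — sample variances and covariances s[i,j] = (1/(n-1)) · Σ_k (x_{k,i} - mean_i) · (x_{k,j} - mean_j), with n-1 = 3:
  s[U,U] = ((-2.25)·(-2.25) + (1.75)·(1.75) + (1.75)·(1.75) + (-1.25)·(-1.25)) / 3 = 12.75/3 = 4.25
  s[U,V] = ((-2.25)·(0) + (1.75)·(3) + (1.75)·(0) + (-1.25)·(-3)) / 3 = 9/3 = 3
  s[V,V] = ((0)·(0) + (3)·(3) + (0)·(0) + (-3)·(-3)) / 3 = 18/3 = 6
  Sample standard deviations s_i = √(s[i,i]):
  s(U) = √(4.25) = 2.0616
  s(V) = √(6) = 2.4495

Step 3 — r_{ij} = s_{ij} / (s_i · s_j):
  r[U,U] = 1 (diagonal).
  r[U,V] = 3 / (2.0616 · 2.4495) = 3 / 5.0498 = 0.5941
  r[V,V] = 1 (diagonal).

R is symmetric with unit diagonal. Assembling:

R = [[1, 0.5941],
 [0.5941, 1]]


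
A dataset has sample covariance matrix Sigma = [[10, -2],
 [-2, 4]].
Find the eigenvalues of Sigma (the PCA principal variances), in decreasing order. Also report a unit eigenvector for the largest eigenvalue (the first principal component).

Step 1 — characteristic polynomial of 2×2 Sigma:
  det(Sigma - λI) = λ² - trace · λ + det = 0.
  trace = 10 + 4 = 14, det = 10·4 - (-2)² = 36.
Step 2 — discriminant:
  Δ = trace² - 4·det = 196 - 144 = 52.
Step 3 — eigenvalues:
  λ = (trace ± √Δ)/2 = (14 ± 7.2111)/2,
  λ_1 = 10.6056,  λ_2 = 3.3944.

Step 4 — unit eigenvector for λ_1: solve (Sigma - λ_1 I)v = 0. First row:
  (10 - 10.6056)·v_x + (-2)·v_y = 0, i.e. (-0.6056)·v_x + (-2)·v_y = 0,
  so v ∝ (b, λ_1 - a) = (-2, 0.6056); multiply by -1 so the first entry is positive: u = (2, -0.6056).
  ||u|| = √((2)² + (-0.6056)²) = √(4.3667) ≈ 2.0897,
  v_1 = u/||u|| ≈ (0.9571, -0.2898) (||v_1|| = 1).

λ_1 = 10.6056,  λ_2 = 3.3944;  v_1 ≈ (0.9571, -0.2898)


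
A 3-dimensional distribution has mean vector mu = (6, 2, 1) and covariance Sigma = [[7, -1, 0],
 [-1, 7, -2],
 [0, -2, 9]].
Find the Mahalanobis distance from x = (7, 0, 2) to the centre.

Step 1 — centre the observation: (x - mu) = (1, -2, 1).

Step 2 — invert Sigma (cofactor / det for 3×3, or solve directly):
  Sigma^{-1} = [[0.146, 0.0223, 0.005],
 [0.0223, 0.1559, 0.0347],
 [0.005, 0.0347, 0.1188]].

Step 3 — form the quadratic (x - mu)^T · Sigma^{-1} · (x - mu):
  Sigma^{-1} · (x - mu) = (0.1064, -0.255, 0.0545).
  (x - mu)^T · [Sigma^{-1} · (x - mu)] = (1)·(0.1064) + (-2)·(-0.255) + (1)·(0.0545) = 0.6708.

Step 4 — take square root: d = √(0.6708) ≈ 0.819.

d(x, mu) = √(0.6708) ≈ 0.819


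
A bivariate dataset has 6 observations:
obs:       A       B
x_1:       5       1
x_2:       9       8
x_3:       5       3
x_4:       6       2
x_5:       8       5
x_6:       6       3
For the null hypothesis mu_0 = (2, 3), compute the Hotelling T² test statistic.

Step 1 — sample mean vector:
  mean(A) = (5 + 9 + 5 + 6 + 8 + 6) / 6 = 39/6 = 6.5
  mean(B) = (1 + 8 + 3 + 2 + 5 + 3) / 6 = 22/6 = 3.6667
  x̄ = (6.5, 3.6667),  deviation x̄ - mu_0 = (6.5, 3.6667) - (2, 3) = (4.5, 0.6667).

Step 2 — sample covariance matrix, S[i,j] = (1/(n-1)) · Σ_k (x_{k,i} - mean_i) · (x_{k,j} - mean_j), divisor n-1 = 5:
  S[A,A] = ((-1.5)·(-1.5) + (2.5)·(2.5) + (-1.5)·(-1.5) + (-0.5)·(-0.5) + (1.5)·(1.5) + (-0.5)·(-0.5)) / 5 = 13.5/5 = 2.7
  S[A,B] = ((-1.5)·(-2.6667) + (2.5)·(4.3333) + (-1.5)·(-0.6667) + (-0.5)·(-1.6667) + (1.5)·(1.3333) + (-0.5)·(-0.6667)) / 5 = 19/5 = 3.8
  S[B,B] = ((-2.6667)·(-2.6667) + (4.3333)·(4.3333) + (-0.6667)·(-0.6667) + (-1.6667)·(-1.6667) + (1.3333)·(1.3333) + (-0.6667)·(-0.6667)) / 5 = 31.3333/5 = 6.2667
  S = [[2.7, 3.8],
 [3.8, 6.2667]].

Step 3 — invert S. det(S) = 2.7·6.2667 - (3.8)² = 2.48.
  S^{-1} = (1/det) · [[d, -b], [-b, a]] = [[2.5269, -1.5323],
 [-1.5323, 1.0887]].

Step 4 — quadratic form (x̄ - mu_0)^T · S^{-1} · (x̄ - mu_0):
  S^{-1} · (x̄ - mu_0) = (10.3495, -6.1694),
  (x̄ - mu_0)^T · [...] = (4.5)·(10.3495) + (0.6667)·(-6.1694) = 42.4597.

Step 5 — scale by n: T² = 6 · 42.4597 = 254.7581.

T² ≈ 254.7581


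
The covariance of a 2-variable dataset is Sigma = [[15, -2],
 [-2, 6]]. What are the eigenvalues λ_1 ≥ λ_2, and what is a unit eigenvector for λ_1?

Step 1 — characteristic polynomial of 2×2 Sigma:
  det(Sigma - λI) = λ² - trace · λ + det = 0.
  trace = 15 + 6 = 21, det = 15·6 - (-2)² = 86.
Step 2 — discriminant:
  Δ = trace² - 4·det = 441 - 344 = 97.
Step 3 — eigenvalues:
  λ = (trace ± √Δ)/2 = (21 ± 9.8489)/2,
  λ_1 = 15.4244,  λ_2 = 5.5756.

Step 4 — unit eigenvector for λ_1: solve (Sigma - λ_1 I)v = 0. First row:
  (15 - 15.4244)·v_x + (-2)·v_y = 0, i.e. (-0.4244)·v_x + (-2)·v_y = 0,
  so v ∝ (b, λ_1 - a) = (-2, 0.4244); multiply by -1 so the first entry is positive: u = (2, -0.4244).
  ||u|| = √((2)² + (-0.4244)²) = √(4.1801) ≈ 2.0445,
  v_1 = u/||u|| ≈ (0.9782, -0.2076) (||v_1|| = 1).

λ_1 = 15.4244,  λ_2 = 5.5756;  v_1 ≈ (0.9782, -0.2076)


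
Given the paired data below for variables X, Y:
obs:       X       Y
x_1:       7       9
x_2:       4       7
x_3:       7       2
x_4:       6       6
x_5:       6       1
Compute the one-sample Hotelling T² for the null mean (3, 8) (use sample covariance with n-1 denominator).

Step 1 — sample mean vector:
  mean(X) = (7 + 4 + 7 + 6 + 6) / 5 = 30/5 = 6
  mean(Y) = (9 + 7 + 2 + 6 + 1) / 5 = 25/5 = 5
  x̄ = (6, 5),  deviation x̄ - mu_0 = (6, 5) - (3, 8) = (3, -3).

Step 2 — sample covariance matrix, S[i,j] = (1/(n-1)) · Σ_k (x_{k,i} - mean_i) · (x_{k,j} - mean_j), divisor n-1 = 4:
  S[X,X] = ((1)·(1) + (-2)·(-2) + (1)·(1) + (0)·(0) + (0)·(0)) / 4 = 6/4 = 1.5
  S[X,Y] = ((1)·(4) + (-2)·(2) + (1)·(-3) + (0)·(1) + (0)·(-4)) / 4 = -3/4 = -0.75
  S[Y,Y] = ((4)·(4) + (2)·(2) + (-3)·(-3) + (1)·(1) + (-4)·(-4)) / 4 = 46/4 = 11.5
  S = [[1.5, -0.75],
 [-0.75, 11.5]].

Step 3 — invert S. det(S) = 1.5·11.5 - (-0.75)² = 16.6875.
  S^{-1} = (1/det) · [[d, -b], [-b, a]] = [[0.6891, 0.0449],
 [0.0449, 0.0899]].

Step 4 — quadratic form (x̄ - mu_0)^T · S^{-1} · (x̄ - mu_0):
  S^{-1} · (x̄ - mu_0) = (1.9326, -0.1348),
  (x̄ - mu_0)^T · [...] = (3)·(1.9326) + (-3)·(-0.1348) = 6.2022.

Step 5 — scale by n: T² = 5 · 6.2022 = 31.0112.

T² ≈ 31.0112


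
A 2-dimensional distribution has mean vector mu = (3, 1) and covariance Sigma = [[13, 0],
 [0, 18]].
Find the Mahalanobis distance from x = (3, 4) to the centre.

Step 1 — centre the observation: (x - mu) = (0, 3).

Step 2 — invert Sigma. det(Sigma) = 13·18 - (0)² = 234.
  Sigma^{-1} = (1/det) · [[d, -b], [-b, a]] = [[0.0769, 0],
 [0, 0.0556]].

Step 3 — form the quadratic (x - mu)^T · Sigma^{-1} · (x - mu):
  Sigma^{-1} · (x - mu) = (0, 0.1667).
  (x - mu)^T · [Sigma^{-1} · (x - mu)] = (0)·(0) + (3)·(0.1667) = 0.5.

Step 4 — take square root: d = √(0.5) ≈ 0.7071.

d(x, mu) = √(0.5) ≈ 0.7071


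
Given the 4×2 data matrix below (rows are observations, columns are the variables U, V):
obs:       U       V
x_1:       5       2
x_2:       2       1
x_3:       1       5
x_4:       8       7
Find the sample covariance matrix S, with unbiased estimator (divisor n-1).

Step 1 — column means:
  mean(U) = (5 + 2 + 1 + 8) / 4 = 16/4 = 4
  mean(V) = (2 + 1 + 5 + 7) / 4 = 15/4 = 3.75

Step 2 — sample covariance S[i,j] = (1/(n-1)) · Σ_k (x_{k,i} - mean_i) · (x_{k,j} - mean_j), with n-1 = 3.
  S[U,U] = ((1)·(1) + (-2)·(-2) + (-3)·(-3) + (4)·(4)) / 3 = 30/3 = 10
  S[U,V] = ((1)·(-1.75) + (-2)·(-2.75) + (-3)·(1.25) + (4)·(3.25)) / 3 = 13/3 = 4.3333
  S[V,V] = ((-1.75)·(-1.75) + (-2.75)·(-2.75) + (1.25)·(1.25) + (3.25)·(3.25)) / 3 = 22.75/3 = 7.5833

S is symmetric (S[j,i] = S[i,j]). Assembling:

S = [[10, 4.3333],
 [4.3333, 7.5833]]


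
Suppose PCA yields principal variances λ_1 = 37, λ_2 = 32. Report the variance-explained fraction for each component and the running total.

Step 1 — total variance = trace(Sigma) = Σ λ_i = 37 + 32 = 69.

Step 2 — fraction explained by component i = λ_i / Σ λ:
  PC1: 37/69 = 0.5362
  PC2: 32/69 = 0.4638

Step 3 — cumulative fraction after k components = (λ_1 + ... + λ_k) / Σ λ:
  k = 1: 37/69 = 0.5362
  k = 2: (37 + 32)/69 = 69/69 = 1

Summary (fraction, with percent):

explained: PC1 0.5362 (53.62%), PC2 0.4638 (46.38%);  cumulative: 0.5362, 1


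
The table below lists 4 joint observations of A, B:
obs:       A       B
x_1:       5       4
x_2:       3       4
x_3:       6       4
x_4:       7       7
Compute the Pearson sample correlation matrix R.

Step 1 — column means:
  mean(A) = (5 + 3 + 6 + 7) / 4 = 21/4 = 5.25
  mean(B) = (4 + 4 + 4 + 7) / 4 = 19/4 = 4.75

Step 2 — sample variances and covariances s[i,j] = (1/(n-1)) · Σ_k (x_{k,i} - mean_i) · (x_{k,j} - mean_j), with n-1 = 3:
  s[A,A] = ((-0.25)·(-0.25) + (-2.25)·(-2.25) + (0.75)·(0.75) + (1.75)·(1.75)) / 3 = 8.75/3 = 2.9167
  s[A,B] = ((-0.25)·(-0.75) + (-2.25)·(-0.75) + (0.75)·(-0.75) + (1.75)·(2.25)) / 3 = 5.25/3 = 1.75
  s[B,B] = ((-0.75)·(-0.75) + (-0.75)·(-0.75) + (-0.75)·(-0.75) + (2.25)·(2.25)) / 3 = 6.75/3 = 2.25
  Sample standard deviations s_i = √(s[i,i]):
  s(A) = √(2.9167) = 1.7078
  s(B) = √(2.25) = 1.5

Step 3 — r_{ij} = s_{ij} / (s_i · s_j):
  r[A,A] = 1 (diagonal).
  r[A,B] = 1.75 / (1.7078 · 1.5) = 1.75 / 2.5617 = 0.6831
  r[B,B] = 1 (diagonal).

R is symmetric with unit diagonal. Assembling:

R = [[1, 0.6831],
 [0.6831, 1]]


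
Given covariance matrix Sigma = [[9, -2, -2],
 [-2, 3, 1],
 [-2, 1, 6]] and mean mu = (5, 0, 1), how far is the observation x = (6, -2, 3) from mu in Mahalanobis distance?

Step 1 — centre the observation: (x - mu) = (1, -2, 2).

Step 2 — invert Sigma (cofactor / det for 3×3, or solve directly):
  Sigma^{-1} = [[0.136, 0.08, 0.032],
 [0.08, 0.4, -0.04],
 [0.032, -0.04, 0.184]].

Step 3 — form the quadratic (x - mu)^T · Sigma^{-1} · (x - mu):
  Sigma^{-1} · (x - mu) = (0.04, -0.8, 0.48).
  (x - mu)^T · [Sigma^{-1} · (x - mu)] = (1)·(0.04) + (-2)·(-0.8) + (2)·(0.48) = 2.6.

Step 4 — take square root: d = √(2.6) ≈ 1.6125.

d(x, mu) = √(2.6) ≈ 1.6125


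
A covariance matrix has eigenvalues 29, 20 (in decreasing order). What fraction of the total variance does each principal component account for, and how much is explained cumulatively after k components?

Step 1 — total variance = trace(Sigma) = Σ λ_i = 29 + 20 = 49.

Step 2 — fraction explained by component i = λ_i / Σ λ:
  PC1: 29/49 = 0.5918
  PC2: 20/49 = 0.4082

Step 3 — cumulative fraction after k components = (λ_1 + ... + λ_k) / Σ λ:
  k = 1: 29/49 = 0.5918
  k = 2: (29 + 20)/49 = 49/49 = 1

Summary (fraction, with percent):

explained: PC1 0.5918 (59.18%), PC2 0.4082 (40.82%);  cumulative: 0.5918, 1


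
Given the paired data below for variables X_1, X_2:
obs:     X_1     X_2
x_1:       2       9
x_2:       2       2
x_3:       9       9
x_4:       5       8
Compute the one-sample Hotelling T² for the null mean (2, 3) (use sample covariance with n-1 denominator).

Step 1 — sample mean vector:
  mean(X_1) = (2 + 2 + 9 + 5) / 4 = 18/4 = 4.5
  mean(X_2) = (9 + 2 + 9 + 8) / 4 = 28/4 = 7
  x̄ = (4.5, 7),  deviation x̄ - mu_0 = (4.5, 7) - (2, 3) = (2.5, 4).

Step 2 — sample covariance matrix, S[i,j] = (1/(n-1)) · Σ_k (x_{k,i} - mean_i) · (x_{k,j} - mean_j), divisor n-1 = 3:
  S[X_1,X_1] = ((-2.5)·(-2.5) + (-2.5)·(-2.5) + (4.5)·(4.5) + (0.5)·(0.5)) / 3 = 33/3 = 11
  S[X_1,X_2] = ((-2.5)·(2) + (-2.5)·(-5) + (4.5)·(2) + (0.5)·(1)) / 3 = 17/3 = 5.6667
  S[X_2,X_2] = ((2)·(2) + (-5)·(-5) + (2)·(2) + (1)·(1)) / 3 = 34/3 = 11.3333
  S = [[11, 5.6667],
 [5.6667, 11.3333]].

Step 3 — invert S. det(S) = 11·11.3333 - (5.6667)² = 92.5556.
  S^{-1} = (1/det) · [[d, -b], [-b, a]] = [[0.1224, -0.0612],
 [-0.0612, 0.1188]].

Step 4 — quadratic form (x̄ - mu_0)^T · S^{-1} · (x̄ - mu_0):
  S^{-1} · (x̄ - mu_0) = (0.0612, 0.3223),
  (x̄ - mu_0)^T · [...] = (2.5)·(0.0612) + (4)·(0.3223) = 1.4424.

Step 5 — scale by n: T² = 4 · 1.4424 = 5.7695.

T² ≈ 5.7695


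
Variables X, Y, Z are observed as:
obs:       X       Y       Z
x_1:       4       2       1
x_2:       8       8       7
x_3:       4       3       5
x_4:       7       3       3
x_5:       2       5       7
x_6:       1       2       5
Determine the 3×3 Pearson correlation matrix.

Step 1 — column means:
  mean(X) = (4 + 8 + 4 + 7 + 2 + 1) / 6 = 26/6 = 4.3333
  mean(Y) = (2 + 8 + 3 + 3 + 5 + 2) / 6 = 23/6 = 3.8333
  mean(Z) = (1 + 7 + 5 + 3 + 7 + 5) / 6 = 28/6 = 4.6667

Step 2 — sample variances and covariances s[i,j] = (1/(n-1)) · Σ_k (x_{k,i} - mean_i) · (x_{k,j} - mean_j), with n-1 = 5:
  s[X,X] = ((-0.3333)·(-0.3333) + (3.6667)·(3.6667) + (-0.3333)·(-0.3333) + (2.6667)·(2.6667) + (-2.3333)·(-2.3333) + (-3.3333)·(-3.3333)) / 5 = 37.3333/5 = 7.4667
  s[X,Y] = ((-0.3333)·(-1.8333) + (3.6667)·(4.1667) + (-0.3333)·(-0.8333) + (2.6667)·(-0.8333) + (-2.3333)·(1.1667) + (-3.3333)·(-1.8333)) / 5 = 17.3333/5 = 3.4667
  s[X,Z] = ((-0.3333)·(-3.6667) + (3.6667)·(2.3333) + (-0.3333)·(0.3333) + (2.6667)·(-1.6667) + (-2.3333)·(2.3333) + (-3.3333)·(0.3333)) / 5 = -1.3333/5 = -0.2667
  s[Y,Y] = ((-1.8333)·(-1.8333) + (4.1667)·(4.1667) + (-0.8333)·(-0.8333) + (-0.8333)·(-0.8333) + (1.1667)·(1.1667) + (-1.8333)·(-1.8333)) / 5 = 26.8333/5 = 5.3667
  s[Y,Z] = ((-1.8333)·(-3.6667) + (4.1667)·(2.3333) + (-0.8333)·(0.3333) + (-0.8333)·(-1.6667) + (1.1667)·(2.3333) + (-1.8333)·(0.3333)) / 5 = 19.6667/5 = 3.9333
  s[Z,Z] = ((-3.6667)·(-3.6667) + (2.3333)·(2.3333) + (0.3333)·(0.3333) + (-1.6667)·(-1.6667) + (2.3333)·(2.3333) + (0.3333)·(0.3333)) / 5 = 27.3333/5 = 5.4667
  Sample standard deviations s_i = √(s[i,i]):
  s(X) = √(7.4667) = 2.7325
  s(Y) = √(5.3667) = 2.3166
  s(Z) = √(5.4667) = 2.3381

Step 3 — r_{ij} = s_{ij} / (s_i · s_j):
  r[X,X] = 1 (diagonal).
  r[X,Y] = 3.4667 / (2.7325 · 2.3166) = 3.4667 / 6.3302 = 0.5476
  r[X,Z] = -0.2667 / (2.7325 · 2.3381) = -0.2667 / 6.3889 = -0.0417
  r[Y,Y] = 1 (diagonal).
  r[Y,Z] = 3.9333 / (2.3166 · 2.3381) = 3.9333 / 5.4164 = 0.7262
  r[Z,Z] = 1 (diagonal).

R is symmetric with unit diagonal. Assembling:

R = [[1, 0.5476, -0.0417],
 [0.5476, 1, 0.7262],
 [-0.0417, 0.7262, 1]]


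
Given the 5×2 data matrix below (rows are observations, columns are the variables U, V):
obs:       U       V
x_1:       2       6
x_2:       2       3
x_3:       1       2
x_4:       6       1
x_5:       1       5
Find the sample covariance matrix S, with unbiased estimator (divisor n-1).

Step 1 — column means:
  mean(U) = (2 + 2 + 1 + 6 + 1) / 5 = 12/5 = 2.4
  mean(V) = (6 + 3 + 2 + 1 + 5) / 5 = 17/5 = 3.4

Step 2 — sample covariance S[i,j] = (1/(n-1)) · Σ_k (x_{k,i} - mean_i) · (x_{k,j} - mean_j), with n-1 = 4.
  S[U,U] = ((-0.4)·(-0.4) + (-0.4)·(-0.4) + (-1.4)·(-1.4) + (3.6)·(3.6) + (-1.4)·(-1.4)) / 4 = 17.2/4 = 4.3
  S[U,V] = ((-0.4)·(2.6) + (-0.4)·(-0.4) + (-1.4)·(-1.4) + (3.6)·(-2.4) + (-1.4)·(1.6)) / 4 = -9.8/4 = -2.45
  S[V,V] = ((2.6)·(2.6) + (-0.4)·(-0.4) + (-1.4)·(-1.4) + (-2.4)·(-2.4) + (1.6)·(1.6)) / 4 = 17.2/4 = 4.3

S is symmetric (S[j,i] = S[i,j]). Assembling:

S = [[4.3, -2.45],
 [-2.45, 4.3]]
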